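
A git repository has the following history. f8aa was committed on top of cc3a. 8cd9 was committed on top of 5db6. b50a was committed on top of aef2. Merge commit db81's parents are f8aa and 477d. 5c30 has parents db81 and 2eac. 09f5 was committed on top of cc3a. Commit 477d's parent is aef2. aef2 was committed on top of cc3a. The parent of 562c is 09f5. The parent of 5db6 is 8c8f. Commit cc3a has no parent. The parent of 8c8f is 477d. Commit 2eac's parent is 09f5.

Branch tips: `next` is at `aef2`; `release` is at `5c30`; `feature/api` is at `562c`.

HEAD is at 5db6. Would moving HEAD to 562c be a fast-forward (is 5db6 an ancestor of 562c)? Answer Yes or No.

A fast-forward from 5db6 to 562c is possible iff 5db6 is an ancestor of 562c.
Ancestors of 562c: {09f5, 562c, cc3a}.
5db6 is not among them, so fast-forward is not possible.

No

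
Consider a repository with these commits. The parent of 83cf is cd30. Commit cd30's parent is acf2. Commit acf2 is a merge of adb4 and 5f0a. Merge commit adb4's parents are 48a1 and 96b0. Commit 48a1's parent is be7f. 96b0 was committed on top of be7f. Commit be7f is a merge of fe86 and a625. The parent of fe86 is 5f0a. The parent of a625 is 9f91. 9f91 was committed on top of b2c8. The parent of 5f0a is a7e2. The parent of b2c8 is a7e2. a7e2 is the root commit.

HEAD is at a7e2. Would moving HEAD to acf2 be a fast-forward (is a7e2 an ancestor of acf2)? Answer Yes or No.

A fast-forward from a7e2 to acf2 is possible iff a7e2 is an ancestor of acf2.
Ancestors of acf2: {48a1, 5f0a, 96b0, 9f91, a625, a7e2, acf2, adb4, b2c8, be7f, fe86}.
a7e2 is among them, so fast-forward is possible.

Yes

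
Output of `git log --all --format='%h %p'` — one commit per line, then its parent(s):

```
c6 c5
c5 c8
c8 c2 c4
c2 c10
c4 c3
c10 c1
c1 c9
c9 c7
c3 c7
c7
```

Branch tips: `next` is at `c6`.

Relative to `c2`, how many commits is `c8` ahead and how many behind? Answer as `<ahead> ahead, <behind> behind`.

3 ahead, 0 behind

Reachable from c8: {c1, c10, c2, c3, c4, c7, c8, c9}.
Reachable from c2: {c1, c10, c2, c7, c9}.
Only in c8's history (ahead): {c3, c4, c8} — 3.
Only in c2's history (behind): {} — 0.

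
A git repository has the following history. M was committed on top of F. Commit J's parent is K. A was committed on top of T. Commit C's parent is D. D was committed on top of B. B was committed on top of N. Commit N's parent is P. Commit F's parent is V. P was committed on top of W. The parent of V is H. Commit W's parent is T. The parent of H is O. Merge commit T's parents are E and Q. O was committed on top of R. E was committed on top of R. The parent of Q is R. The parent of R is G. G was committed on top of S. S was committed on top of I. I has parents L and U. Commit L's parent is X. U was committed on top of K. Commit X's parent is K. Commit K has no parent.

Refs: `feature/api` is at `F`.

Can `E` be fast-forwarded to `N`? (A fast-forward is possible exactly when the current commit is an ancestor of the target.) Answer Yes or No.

Yes

A fast-forward from E to N is possible iff E is an ancestor of N.
Ancestors of N: {E, G, I, K, L, N, P, Q, R, S, T, U, W, X}.
E is among them, so fast-forward is possible.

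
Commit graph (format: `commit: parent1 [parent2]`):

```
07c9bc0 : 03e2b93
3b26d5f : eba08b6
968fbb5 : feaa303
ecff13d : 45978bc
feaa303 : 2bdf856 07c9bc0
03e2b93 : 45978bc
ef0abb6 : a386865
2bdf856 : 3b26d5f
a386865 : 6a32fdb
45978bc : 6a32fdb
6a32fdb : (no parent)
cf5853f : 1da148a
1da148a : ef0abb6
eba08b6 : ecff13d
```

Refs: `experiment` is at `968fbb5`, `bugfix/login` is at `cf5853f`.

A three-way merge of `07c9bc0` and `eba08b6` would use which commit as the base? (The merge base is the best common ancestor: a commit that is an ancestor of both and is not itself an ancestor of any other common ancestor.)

45978bc

Ancestors of 07c9bc0: {03e2b93, 07c9bc0, 45978bc, 6a32fdb}.
Ancestors of eba08b6: {45978bc, 6a32fdb, eba08b6, ecff13d}.
Common ancestors: {45978bc, 6a32fdb}.
Among these, 45978bc is not an ancestor of any other common ancestor — it is the merge base.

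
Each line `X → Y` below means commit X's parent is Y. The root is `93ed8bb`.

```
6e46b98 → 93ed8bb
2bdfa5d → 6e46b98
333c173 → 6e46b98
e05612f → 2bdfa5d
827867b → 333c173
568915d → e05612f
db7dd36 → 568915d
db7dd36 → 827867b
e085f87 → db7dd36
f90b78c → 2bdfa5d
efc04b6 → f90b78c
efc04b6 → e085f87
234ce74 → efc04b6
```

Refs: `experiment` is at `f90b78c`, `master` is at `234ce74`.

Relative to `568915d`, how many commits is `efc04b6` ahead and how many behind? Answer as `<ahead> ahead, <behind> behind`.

Reachable from efc04b6: {2bdfa5d, 333c173, 568915d, 6e46b98, 827867b, 93ed8bb, db7dd36, e05612f, e085f87, efc04b6, f90b78c}.
Reachable from 568915d: {2bdfa5d, 568915d, 6e46b98, 93ed8bb, e05612f}.
Only in efc04b6's history (ahead): {333c173, 827867b, db7dd36, e085f87, efc04b6, f90b78c} — 6.
Only in 568915d's history (behind): {} — 0.

6 ahead, 0 behind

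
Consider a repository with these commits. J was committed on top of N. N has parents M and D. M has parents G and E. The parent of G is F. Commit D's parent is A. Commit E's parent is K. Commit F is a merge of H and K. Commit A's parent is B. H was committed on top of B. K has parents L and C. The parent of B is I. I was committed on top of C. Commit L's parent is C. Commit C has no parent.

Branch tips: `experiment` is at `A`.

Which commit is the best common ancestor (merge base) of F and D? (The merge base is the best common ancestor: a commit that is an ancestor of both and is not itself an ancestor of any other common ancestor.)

Ancestors of F: {B, C, F, H, I, K, L}.
Ancestors of D: {A, B, C, D, I}.
Common ancestors: {B, C, I}.
Among these, B is not an ancestor of any other common ancestor — it is the merge base.

B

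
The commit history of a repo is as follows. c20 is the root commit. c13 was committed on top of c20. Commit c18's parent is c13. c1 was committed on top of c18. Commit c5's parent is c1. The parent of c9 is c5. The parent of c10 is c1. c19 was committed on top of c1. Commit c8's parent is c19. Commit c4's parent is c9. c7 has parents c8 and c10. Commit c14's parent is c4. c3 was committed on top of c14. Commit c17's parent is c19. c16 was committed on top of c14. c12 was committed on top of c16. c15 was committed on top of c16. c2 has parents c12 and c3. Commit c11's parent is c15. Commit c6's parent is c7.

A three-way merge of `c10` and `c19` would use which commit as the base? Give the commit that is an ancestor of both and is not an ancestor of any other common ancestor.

c1

Ancestors of c10: {c1, c10, c13, c18, c20}.
Ancestors of c19: {c1, c13, c18, c19, c20}.
Common ancestors: {c1, c13, c18, c20}.
Among these, c1 is not an ancestor of any other common ancestor — it is the merge base.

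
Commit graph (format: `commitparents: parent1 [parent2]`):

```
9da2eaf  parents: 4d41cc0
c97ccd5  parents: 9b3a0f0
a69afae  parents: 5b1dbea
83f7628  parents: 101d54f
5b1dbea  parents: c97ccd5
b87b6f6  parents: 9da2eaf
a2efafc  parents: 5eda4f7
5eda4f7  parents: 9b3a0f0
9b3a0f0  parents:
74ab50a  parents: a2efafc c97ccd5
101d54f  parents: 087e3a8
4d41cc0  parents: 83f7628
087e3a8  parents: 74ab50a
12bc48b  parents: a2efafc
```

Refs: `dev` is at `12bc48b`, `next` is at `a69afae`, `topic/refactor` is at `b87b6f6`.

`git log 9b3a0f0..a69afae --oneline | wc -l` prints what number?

3

Reachable from a69afae: {5b1dbea, 9b3a0f0, a69afae, c97ccd5}.
Reachable from 9b3a0f0: {9b3a0f0}.
In a69afae's history but not 9b3a0f0's: {5b1dbea, a69afae, c97ccd5} — 3 commits.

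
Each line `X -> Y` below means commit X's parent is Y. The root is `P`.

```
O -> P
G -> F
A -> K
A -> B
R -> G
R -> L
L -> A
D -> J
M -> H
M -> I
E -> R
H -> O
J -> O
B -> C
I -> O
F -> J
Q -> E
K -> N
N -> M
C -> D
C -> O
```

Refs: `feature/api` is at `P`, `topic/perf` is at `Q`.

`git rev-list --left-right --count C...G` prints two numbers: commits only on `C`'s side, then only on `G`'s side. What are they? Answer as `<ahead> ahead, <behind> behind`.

2 ahead, 2 behind

Reachable from C: {C, D, J, O, P}.
Reachable from G: {F, G, J, O, P}.
Only in C's history (ahead): {C, D} — 2.
Only in G's history (behind): {F, G} — 2.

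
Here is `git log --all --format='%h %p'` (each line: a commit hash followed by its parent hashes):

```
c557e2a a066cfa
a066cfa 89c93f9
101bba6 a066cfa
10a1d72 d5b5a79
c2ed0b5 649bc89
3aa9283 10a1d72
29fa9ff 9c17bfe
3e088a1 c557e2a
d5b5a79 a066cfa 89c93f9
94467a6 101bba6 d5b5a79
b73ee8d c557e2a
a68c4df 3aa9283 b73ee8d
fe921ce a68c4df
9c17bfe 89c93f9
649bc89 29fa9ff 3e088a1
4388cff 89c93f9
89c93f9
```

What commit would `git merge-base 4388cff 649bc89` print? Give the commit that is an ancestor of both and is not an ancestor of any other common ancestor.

89c93f9

Ancestors of 4388cff: {4388cff, 89c93f9}.
Ancestors of 649bc89: {29fa9ff, 3e088a1, 649bc89, 89c93f9, 9c17bfe, a066cfa, c557e2a}.
Common ancestors: {89c93f9}.
The only common ancestor is 89c93f9, so it is the merge base.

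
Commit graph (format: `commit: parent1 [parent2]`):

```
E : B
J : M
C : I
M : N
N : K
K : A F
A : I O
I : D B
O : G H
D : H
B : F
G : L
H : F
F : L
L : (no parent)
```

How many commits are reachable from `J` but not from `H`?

10

Reachable from J: {A, B, D, F, G, H, I, J, K, L, M, N, O}.
Reachable from H: {F, H, L}.
In J's history but not H's: {A, B, D, G, I, J, K, M, N, O} — 10 commits.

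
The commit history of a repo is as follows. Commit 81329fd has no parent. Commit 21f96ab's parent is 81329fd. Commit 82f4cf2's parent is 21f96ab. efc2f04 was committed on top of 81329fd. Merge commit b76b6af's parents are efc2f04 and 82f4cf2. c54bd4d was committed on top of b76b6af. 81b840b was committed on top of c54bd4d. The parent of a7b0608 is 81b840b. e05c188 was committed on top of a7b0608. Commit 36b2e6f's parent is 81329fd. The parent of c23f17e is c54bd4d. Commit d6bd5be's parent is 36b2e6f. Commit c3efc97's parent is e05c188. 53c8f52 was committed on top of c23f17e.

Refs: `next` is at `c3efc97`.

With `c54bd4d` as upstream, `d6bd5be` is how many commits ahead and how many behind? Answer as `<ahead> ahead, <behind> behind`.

2 ahead, 5 behind

Reachable from d6bd5be: {36b2e6f, 81329fd, d6bd5be}.
Reachable from c54bd4d: {21f96ab, 81329fd, 82f4cf2, b76b6af, c54bd4d, efc2f04}.
Only in d6bd5be's history (ahead): {36b2e6f, d6bd5be} — 2.
Only in c54bd4d's history (behind): {21f96ab, 82f4cf2, b76b6af, c54bd4d, efc2f04} — 5.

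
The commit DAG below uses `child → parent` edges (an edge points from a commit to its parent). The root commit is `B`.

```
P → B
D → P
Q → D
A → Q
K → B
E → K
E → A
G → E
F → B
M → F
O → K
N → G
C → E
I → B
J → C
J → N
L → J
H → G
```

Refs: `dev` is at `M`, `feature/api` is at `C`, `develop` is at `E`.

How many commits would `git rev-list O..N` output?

7

Reachable from N: {A, B, D, E, G, K, N, P, Q}.
Reachable from O: {B, K, O}.
In N's history but not O's: {A, D, E, G, N, P, Q} — 7 commits.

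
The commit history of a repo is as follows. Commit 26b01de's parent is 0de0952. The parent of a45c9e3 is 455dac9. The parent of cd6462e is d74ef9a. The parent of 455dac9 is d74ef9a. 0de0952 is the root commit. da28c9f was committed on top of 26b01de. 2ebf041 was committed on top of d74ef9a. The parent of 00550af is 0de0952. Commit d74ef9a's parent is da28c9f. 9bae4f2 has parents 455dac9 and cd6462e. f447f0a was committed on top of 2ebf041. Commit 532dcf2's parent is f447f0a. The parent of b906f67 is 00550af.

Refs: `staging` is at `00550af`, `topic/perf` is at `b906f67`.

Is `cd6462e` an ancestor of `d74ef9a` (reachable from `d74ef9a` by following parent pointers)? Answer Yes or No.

No

Ancestors of d74ef9a: {0de0952, 26b01de, d74ef9a, da28c9f}.
cd6462e is not in that set, so it is not an ancestor of d74ef9a.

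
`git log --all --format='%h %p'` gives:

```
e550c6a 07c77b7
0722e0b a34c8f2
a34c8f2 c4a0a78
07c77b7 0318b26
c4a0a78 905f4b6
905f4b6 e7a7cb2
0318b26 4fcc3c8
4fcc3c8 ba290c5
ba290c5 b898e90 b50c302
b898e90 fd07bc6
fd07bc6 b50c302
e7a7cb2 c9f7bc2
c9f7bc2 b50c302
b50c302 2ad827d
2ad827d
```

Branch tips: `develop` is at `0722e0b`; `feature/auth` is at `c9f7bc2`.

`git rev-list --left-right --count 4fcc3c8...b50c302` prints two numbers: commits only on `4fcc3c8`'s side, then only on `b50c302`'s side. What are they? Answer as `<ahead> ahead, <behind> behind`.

Reachable from 4fcc3c8: {2ad827d, 4fcc3c8, b50c302, b898e90, ba290c5, fd07bc6}.
Reachable from b50c302: {2ad827d, b50c302}.
Only in 4fcc3c8's history (ahead): {4fcc3c8, b898e90, ba290c5, fd07bc6} — 4.
Only in b50c302's history (behind): {} — 0.

4 ahead, 0 behind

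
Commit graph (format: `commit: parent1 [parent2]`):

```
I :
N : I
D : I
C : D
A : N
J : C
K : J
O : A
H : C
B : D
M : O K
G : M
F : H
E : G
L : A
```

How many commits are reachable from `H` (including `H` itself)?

Walking parent pointers from H: reachable set = {C, D, H, I}.
That is 4 commits.

4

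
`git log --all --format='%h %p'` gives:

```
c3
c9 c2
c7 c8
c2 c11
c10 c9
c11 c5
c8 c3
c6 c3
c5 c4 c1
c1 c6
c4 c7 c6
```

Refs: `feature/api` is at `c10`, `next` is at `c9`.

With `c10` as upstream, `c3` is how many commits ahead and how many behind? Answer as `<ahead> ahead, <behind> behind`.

0 ahead, 10 behind

Reachable from c3: {c3}.
Reachable from c10: {c1, c10, c11, c2, c3, c4, c5, c6, c7, c8, c9}.
Only in c3's history (ahead): {} — 0.
Only in c10's history (behind): {c1, c10, c11, c2, c4, c5, c6, c7, c8, c9} — 10.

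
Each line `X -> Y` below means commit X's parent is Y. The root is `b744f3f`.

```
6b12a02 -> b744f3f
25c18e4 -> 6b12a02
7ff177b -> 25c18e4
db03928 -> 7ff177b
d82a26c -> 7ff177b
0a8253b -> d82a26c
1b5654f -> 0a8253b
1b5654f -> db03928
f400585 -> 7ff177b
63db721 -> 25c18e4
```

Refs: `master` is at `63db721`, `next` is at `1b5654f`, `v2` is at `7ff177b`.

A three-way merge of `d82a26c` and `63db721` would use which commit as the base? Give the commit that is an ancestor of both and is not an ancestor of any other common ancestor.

25c18e4

Ancestors of d82a26c: {25c18e4, 6b12a02, 7ff177b, b744f3f, d82a26c}.
Ancestors of 63db721: {25c18e4, 63db721, 6b12a02, b744f3f}.
Common ancestors: {25c18e4, 6b12a02, b744f3f}.
Among these, 25c18e4 is not an ancestor of any other common ancestor — it is the merge base.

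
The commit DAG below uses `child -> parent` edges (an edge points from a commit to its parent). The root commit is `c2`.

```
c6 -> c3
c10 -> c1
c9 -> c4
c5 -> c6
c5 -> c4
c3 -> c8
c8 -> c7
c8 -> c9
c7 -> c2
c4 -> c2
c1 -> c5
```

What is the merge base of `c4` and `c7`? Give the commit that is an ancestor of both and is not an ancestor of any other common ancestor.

c2

Ancestors of c4: {c2, c4}.
Ancestors of c7: {c2, c7}.
Common ancestors: {c2}.
The only common ancestor is c2, so it is the merge base.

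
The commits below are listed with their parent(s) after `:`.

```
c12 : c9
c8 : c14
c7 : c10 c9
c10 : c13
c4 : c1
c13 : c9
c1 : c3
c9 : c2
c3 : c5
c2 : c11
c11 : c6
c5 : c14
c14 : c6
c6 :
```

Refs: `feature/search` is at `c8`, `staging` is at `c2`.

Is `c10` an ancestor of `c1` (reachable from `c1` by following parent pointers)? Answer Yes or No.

Ancestors of c1: {c1, c14, c3, c5, c6}.
c10 is not in that set, so it is not an ancestor of c1.

No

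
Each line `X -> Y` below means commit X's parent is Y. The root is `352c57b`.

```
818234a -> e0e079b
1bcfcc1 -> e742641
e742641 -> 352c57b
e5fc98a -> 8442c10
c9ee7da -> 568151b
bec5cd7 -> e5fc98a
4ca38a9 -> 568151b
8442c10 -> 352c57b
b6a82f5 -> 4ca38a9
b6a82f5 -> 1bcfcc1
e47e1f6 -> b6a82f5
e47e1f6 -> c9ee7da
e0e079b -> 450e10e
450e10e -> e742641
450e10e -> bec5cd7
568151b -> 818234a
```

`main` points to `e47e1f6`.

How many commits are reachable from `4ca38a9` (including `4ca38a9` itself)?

Walking parent pointers from 4ca38a9: reachable set = {352c57b, 450e10e, 4ca38a9, 568151b, 818234a, 8442c10, bec5cd7, e0e079b, e5fc98a, e742641}.
That is 10 commits.

10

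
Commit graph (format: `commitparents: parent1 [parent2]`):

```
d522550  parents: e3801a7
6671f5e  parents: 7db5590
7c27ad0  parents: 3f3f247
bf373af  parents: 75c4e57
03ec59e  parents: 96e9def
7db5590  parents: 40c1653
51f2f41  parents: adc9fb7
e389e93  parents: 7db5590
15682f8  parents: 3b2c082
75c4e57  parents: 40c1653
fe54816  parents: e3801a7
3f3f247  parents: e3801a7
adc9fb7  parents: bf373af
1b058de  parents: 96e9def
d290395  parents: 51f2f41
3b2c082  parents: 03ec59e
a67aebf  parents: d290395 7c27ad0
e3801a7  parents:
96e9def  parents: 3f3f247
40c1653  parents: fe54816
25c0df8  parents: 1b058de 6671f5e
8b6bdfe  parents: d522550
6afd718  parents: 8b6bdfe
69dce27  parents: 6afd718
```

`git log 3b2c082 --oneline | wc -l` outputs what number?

Walking parent pointers from 3b2c082: reachable set = {03ec59e, 3b2c082, 3f3f247, 96e9def, e3801a7}.
That is 5 commits.

5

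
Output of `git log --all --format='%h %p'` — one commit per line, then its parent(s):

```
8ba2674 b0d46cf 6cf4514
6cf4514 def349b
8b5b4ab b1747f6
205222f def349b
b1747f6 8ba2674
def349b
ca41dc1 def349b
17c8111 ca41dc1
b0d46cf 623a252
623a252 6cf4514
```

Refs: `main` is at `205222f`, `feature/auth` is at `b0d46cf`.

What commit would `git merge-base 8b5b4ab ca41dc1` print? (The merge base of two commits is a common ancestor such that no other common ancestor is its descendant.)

def349b

Ancestors of 8b5b4ab: {623a252, 6cf4514, 8b5b4ab, 8ba2674, b0d46cf, b1747f6, def349b}.
Ancestors of ca41dc1: {ca41dc1, def349b}.
Common ancestors: {def349b}.
The only common ancestor is def349b, so it is the merge base.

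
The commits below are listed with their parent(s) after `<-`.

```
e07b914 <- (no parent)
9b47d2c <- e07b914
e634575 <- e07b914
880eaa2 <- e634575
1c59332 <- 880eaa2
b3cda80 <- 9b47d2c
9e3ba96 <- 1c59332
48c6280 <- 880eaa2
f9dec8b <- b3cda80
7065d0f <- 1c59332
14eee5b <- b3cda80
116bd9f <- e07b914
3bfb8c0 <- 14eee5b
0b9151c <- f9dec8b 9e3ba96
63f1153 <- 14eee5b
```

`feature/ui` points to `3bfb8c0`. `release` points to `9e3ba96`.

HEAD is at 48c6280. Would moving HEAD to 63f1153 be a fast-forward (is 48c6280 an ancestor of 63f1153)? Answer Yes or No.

A fast-forward from 48c6280 to 63f1153 is possible iff 48c6280 is an ancestor of 63f1153.
Ancestors of 63f1153: {14eee5b, 63f1153, 9b47d2c, b3cda80, e07b914}.
48c6280 is not among them, so fast-forward is not possible.

No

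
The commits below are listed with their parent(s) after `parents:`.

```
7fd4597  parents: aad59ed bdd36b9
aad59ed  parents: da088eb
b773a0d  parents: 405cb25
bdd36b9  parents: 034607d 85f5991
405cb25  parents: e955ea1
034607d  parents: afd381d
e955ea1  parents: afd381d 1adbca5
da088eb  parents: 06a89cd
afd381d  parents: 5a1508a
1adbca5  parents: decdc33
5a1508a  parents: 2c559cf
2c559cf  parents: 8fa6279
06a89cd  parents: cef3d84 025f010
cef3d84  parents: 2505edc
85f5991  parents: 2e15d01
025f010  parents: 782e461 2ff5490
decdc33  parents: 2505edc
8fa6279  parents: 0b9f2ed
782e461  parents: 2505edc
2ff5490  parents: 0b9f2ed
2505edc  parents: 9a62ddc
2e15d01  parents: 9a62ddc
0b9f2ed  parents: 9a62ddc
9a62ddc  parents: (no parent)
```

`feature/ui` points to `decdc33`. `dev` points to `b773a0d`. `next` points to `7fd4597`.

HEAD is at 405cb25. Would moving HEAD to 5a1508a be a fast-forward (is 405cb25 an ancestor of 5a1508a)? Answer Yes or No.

No

A fast-forward from 405cb25 to 5a1508a is possible iff 405cb25 is an ancestor of 5a1508a.
Ancestors of 5a1508a: {0b9f2ed, 2c559cf, 5a1508a, 8fa6279, 9a62ddc}.
405cb25 is not among them, so fast-forward is not possible.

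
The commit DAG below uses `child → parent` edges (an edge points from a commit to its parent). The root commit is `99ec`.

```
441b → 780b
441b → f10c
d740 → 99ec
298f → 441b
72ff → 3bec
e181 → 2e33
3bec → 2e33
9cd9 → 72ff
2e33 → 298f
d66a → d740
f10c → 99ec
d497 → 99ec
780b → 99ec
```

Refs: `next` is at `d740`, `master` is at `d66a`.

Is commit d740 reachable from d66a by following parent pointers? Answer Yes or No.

Ancestors of d66a (commits reachable by following parents): {99ec, d66a, d740}.
d740 is in that set, so it is an ancestor of d66a.

Yes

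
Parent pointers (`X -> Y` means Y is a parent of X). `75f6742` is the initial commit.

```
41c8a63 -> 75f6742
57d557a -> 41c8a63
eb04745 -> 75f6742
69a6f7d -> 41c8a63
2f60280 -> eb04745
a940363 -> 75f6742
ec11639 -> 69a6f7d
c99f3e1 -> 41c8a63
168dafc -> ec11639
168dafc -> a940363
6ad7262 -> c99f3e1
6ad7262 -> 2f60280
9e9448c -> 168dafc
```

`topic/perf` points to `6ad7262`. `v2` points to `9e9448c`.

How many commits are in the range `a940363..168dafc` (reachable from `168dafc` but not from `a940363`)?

Reachable from 168dafc: {168dafc, 41c8a63, 69a6f7d, 75f6742, a940363, ec11639}.
Reachable from a940363: {75f6742, a940363}.
In 168dafc's history but not a940363's: {168dafc, 41c8a63, 69a6f7d, ec11639} — 4 commits.

4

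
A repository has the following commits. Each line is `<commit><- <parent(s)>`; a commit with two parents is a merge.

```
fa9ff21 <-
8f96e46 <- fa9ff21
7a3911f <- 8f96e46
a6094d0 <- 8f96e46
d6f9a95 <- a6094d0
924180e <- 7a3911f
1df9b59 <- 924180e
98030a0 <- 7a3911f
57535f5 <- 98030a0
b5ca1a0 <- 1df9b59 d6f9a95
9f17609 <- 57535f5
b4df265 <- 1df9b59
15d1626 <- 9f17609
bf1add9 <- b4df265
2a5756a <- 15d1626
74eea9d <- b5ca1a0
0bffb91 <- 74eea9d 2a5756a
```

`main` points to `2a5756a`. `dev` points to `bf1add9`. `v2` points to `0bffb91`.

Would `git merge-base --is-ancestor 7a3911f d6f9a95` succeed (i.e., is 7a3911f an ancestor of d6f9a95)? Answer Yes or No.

Ancestors of d6f9a95: {8f96e46, a6094d0, d6f9a95, fa9ff21}.
7a3911f is not in that set, so it is not an ancestor of d6f9a95.

No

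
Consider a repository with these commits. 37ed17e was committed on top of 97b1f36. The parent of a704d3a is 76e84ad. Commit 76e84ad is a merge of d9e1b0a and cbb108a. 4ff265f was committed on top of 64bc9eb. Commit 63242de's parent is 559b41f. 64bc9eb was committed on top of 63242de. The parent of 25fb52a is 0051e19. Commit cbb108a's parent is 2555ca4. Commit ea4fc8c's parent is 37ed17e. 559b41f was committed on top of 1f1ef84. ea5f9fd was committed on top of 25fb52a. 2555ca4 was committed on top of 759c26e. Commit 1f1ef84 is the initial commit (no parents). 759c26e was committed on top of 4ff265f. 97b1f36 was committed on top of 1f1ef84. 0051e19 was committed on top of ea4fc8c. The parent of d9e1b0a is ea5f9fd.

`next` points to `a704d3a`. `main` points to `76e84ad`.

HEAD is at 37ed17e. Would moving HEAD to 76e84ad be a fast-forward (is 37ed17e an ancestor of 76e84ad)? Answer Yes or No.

Yes

A fast-forward from 37ed17e to 76e84ad is possible iff 37ed17e is an ancestor of 76e84ad.
Ancestors of 76e84ad: {0051e19, 1f1ef84, 2555ca4, 25fb52a, 37ed17e, 4ff265f, 559b41f, 63242de, 64bc9eb, 759c26e, 76e84ad, 97b1f36, cbb108a, d9e1b0a, ea4fc8c, ea5f9fd}.
37ed17e is among them, so fast-forward is possible.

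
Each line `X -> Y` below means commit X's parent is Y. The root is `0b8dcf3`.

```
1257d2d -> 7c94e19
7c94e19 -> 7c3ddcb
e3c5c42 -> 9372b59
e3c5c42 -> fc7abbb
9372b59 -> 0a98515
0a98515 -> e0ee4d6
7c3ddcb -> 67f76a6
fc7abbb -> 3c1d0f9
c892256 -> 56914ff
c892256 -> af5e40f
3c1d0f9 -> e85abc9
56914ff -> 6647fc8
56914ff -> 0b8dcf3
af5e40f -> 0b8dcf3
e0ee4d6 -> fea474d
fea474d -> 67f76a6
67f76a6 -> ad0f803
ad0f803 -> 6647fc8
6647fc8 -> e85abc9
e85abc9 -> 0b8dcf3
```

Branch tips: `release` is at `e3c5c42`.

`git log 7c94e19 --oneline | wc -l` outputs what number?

7

Walking parent pointers from 7c94e19: reachable set = {0b8dcf3, 6647fc8, 67f76a6, 7c3ddcb, 7c94e19, ad0f803, e85abc9}.
That is 7 commits.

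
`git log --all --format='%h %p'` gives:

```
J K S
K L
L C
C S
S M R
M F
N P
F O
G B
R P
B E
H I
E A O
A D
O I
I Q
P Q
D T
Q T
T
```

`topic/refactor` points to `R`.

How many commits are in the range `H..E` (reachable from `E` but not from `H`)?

Reachable from E: {A, D, E, I, O, Q, T}.
Reachable from H: {H, I, Q, T}.
In E's history but not H's: {A, D, E, O} — 4 commits.

4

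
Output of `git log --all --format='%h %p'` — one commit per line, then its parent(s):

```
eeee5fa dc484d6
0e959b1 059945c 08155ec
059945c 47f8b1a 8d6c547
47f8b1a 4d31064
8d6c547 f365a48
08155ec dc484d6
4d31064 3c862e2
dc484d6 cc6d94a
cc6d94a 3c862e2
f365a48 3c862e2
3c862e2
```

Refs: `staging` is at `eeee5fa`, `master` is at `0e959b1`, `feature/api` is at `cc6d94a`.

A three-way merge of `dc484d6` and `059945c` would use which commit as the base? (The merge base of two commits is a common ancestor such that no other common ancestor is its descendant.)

3c862e2

Ancestors of dc484d6: {3c862e2, cc6d94a, dc484d6}.
Ancestors of 059945c: {059945c, 3c862e2, 47f8b1a, 4d31064, 8d6c547, f365a48}.
Common ancestors: {3c862e2}.
The only common ancestor is 3c862e2, so it is the merge base.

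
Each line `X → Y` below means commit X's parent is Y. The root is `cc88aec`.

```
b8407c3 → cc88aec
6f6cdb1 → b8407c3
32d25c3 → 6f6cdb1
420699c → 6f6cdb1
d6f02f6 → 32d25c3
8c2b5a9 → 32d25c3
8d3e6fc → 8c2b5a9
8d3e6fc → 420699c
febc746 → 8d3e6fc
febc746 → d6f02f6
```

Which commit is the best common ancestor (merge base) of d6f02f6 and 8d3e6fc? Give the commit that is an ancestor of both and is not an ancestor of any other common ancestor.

32d25c3

Ancestors of d6f02f6: {32d25c3, 6f6cdb1, b8407c3, cc88aec, d6f02f6}.
Ancestors of 8d3e6fc: {32d25c3, 420699c, 6f6cdb1, 8c2b5a9, 8d3e6fc, b8407c3, cc88aec}.
Common ancestors: {32d25c3, 6f6cdb1, b8407c3, cc88aec}.
Among these, 32d25c3 is not an ancestor of any other common ancestor — it is the merge base.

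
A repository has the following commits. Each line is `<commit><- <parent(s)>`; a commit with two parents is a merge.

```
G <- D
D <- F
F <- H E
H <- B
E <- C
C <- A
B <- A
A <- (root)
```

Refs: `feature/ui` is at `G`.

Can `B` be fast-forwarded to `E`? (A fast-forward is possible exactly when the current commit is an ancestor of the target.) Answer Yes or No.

A fast-forward from B to E is possible iff B is an ancestor of E.
Ancestors of E: {A, C, E}.
B is not among them, so fast-forward is not possible.

No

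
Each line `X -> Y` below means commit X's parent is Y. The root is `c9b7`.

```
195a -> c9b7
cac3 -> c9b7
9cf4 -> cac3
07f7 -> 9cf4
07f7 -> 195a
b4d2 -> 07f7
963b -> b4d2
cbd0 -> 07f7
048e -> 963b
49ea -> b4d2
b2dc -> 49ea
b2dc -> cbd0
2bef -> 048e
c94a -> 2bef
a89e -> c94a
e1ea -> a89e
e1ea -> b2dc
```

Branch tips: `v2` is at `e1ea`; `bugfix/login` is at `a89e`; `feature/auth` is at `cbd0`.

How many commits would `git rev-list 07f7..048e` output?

3

Reachable from 048e: {048e, 07f7, 195a, 963b, 9cf4, b4d2, c9b7, cac3}.
Reachable from 07f7: {07f7, 195a, 9cf4, c9b7, cac3}.
In 048e's history but not 07f7's: {048e, 963b, b4d2} — 3 commits.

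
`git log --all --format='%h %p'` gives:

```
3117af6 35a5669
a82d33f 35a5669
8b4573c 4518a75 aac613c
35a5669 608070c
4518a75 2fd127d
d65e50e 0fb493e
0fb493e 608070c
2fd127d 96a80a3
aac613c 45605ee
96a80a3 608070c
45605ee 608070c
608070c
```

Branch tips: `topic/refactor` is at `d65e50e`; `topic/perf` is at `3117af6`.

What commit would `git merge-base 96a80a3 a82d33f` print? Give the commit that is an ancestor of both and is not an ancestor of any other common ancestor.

608070c

Ancestors of 96a80a3: {608070c, 96a80a3}.
Ancestors of a82d33f: {35a5669, 608070c, a82d33f}.
Common ancestors: {608070c}.
The only common ancestor is 608070c, so it is the merge base.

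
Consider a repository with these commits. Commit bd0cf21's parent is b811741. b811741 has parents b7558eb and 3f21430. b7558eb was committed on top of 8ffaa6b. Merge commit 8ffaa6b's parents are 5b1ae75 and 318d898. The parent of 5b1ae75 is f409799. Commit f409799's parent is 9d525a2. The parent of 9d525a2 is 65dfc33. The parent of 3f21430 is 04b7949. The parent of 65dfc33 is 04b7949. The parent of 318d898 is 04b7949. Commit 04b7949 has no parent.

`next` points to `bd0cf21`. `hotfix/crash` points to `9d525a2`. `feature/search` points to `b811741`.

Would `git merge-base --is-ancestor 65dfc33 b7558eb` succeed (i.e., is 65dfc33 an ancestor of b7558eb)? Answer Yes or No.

Yes

Ancestors of b7558eb (commits reachable by following parents): {04b7949, 318d898, 5b1ae75, 65dfc33, 8ffaa6b, 9d525a2, b7558eb, f409799}.
65dfc33 is in that set, so it is an ancestor of b7558eb.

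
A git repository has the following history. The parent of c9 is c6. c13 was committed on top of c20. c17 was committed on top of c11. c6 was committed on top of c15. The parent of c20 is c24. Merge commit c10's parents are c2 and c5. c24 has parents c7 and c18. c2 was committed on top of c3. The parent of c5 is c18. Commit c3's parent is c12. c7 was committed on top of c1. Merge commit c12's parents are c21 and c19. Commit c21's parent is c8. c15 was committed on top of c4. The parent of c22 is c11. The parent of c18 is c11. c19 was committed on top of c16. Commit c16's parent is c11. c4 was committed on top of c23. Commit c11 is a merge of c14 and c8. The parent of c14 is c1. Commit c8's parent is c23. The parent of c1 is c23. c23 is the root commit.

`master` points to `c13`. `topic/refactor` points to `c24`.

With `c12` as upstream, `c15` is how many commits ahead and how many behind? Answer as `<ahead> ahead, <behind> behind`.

2 ahead, 8 behind

Reachable from c15: {c15, c23, c4}.
Reachable from c12: {c1, c11, c12, c14, c16, c19, c21, c23, c8}.
Only in c15's history (ahead): {c15, c4} — 2.
Only in c12's history (behind): {c1, c11, c12, c14, c16, c19, c21, c8} — 8.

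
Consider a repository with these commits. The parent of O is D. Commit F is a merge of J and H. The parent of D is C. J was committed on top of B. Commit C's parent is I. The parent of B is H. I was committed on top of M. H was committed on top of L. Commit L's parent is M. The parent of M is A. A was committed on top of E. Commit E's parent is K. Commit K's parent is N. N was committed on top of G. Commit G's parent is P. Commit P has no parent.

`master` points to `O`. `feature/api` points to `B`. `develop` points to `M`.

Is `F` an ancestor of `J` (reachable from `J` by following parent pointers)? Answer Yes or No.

No

Ancestors of J: {A, B, E, G, H, J, K, L, M, N, P}.
F is not in that set, so it is not an ancestor of J.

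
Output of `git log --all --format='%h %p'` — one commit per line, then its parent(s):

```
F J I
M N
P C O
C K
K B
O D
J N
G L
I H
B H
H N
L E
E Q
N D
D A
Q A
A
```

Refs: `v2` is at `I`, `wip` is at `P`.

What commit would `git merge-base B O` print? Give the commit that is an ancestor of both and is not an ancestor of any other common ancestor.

D

Ancestors of B: {A, B, D, H, N}.
Ancestors of O: {A, D, O}.
Common ancestors: {A, D}.
Among these, D is not an ancestor of any other common ancestor — it is the merge base.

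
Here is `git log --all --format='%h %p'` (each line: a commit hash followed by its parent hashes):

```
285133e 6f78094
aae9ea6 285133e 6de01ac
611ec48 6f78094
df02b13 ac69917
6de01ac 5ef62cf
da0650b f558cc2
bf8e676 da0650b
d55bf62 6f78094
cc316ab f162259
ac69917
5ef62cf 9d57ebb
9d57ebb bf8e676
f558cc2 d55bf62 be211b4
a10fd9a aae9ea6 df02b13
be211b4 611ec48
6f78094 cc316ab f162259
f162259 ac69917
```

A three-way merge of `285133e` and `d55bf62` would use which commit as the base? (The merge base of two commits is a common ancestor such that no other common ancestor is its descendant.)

6f78094

Ancestors of 285133e: {285133e, 6f78094, ac69917, cc316ab, f162259}.
Ancestors of d55bf62: {6f78094, ac69917, cc316ab, d55bf62, f162259}.
Common ancestors: {6f78094, ac69917, cc316ab, f162259}.
Among these, 6f78094 is not an ancestor of any other common ancestor — it is the merge base.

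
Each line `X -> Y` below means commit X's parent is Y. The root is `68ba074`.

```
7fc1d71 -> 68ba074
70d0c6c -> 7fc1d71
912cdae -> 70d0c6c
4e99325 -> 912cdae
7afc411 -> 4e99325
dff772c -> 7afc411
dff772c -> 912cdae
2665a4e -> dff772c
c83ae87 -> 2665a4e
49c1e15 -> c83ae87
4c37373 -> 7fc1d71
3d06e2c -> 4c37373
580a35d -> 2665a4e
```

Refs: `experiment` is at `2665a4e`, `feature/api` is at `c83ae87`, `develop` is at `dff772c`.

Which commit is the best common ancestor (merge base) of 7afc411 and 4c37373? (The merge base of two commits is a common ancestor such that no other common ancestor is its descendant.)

7fc1d71

Ancestors of 7afc411: {4e99325, 68ba074, 70d0c6c, 7afc411, 7fc1d71, 912cdae}.
Ancestors of 4c37373: {4c37373, 68ba074, 7fc1d71}.
Common ancestors: {68ba074, 7fc1d71}.
Among these, 7fc1d71 is not an ancestor of any other common ancestor — it is the merge base.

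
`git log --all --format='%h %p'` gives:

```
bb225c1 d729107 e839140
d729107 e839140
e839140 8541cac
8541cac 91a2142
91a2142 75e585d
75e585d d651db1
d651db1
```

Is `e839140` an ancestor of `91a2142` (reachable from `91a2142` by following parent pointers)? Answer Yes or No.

Ancestors of 91a2142: {75e585d, 91a2142, d651db1}.
e839140 is not in that set, so it is not an ancestor of 91a2142.

No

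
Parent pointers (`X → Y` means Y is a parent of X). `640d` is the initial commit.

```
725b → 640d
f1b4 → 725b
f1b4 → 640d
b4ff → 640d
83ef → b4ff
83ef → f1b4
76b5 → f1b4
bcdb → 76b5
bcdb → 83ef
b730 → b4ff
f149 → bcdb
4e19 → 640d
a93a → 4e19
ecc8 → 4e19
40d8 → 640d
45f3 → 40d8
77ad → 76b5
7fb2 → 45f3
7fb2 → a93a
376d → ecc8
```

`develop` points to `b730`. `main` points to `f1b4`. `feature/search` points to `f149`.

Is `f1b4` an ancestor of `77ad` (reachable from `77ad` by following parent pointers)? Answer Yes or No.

Yes

Ancestors of 77ad (commits reachable by following parents): {640d, 725b, 76b5, 77ad, f1b4}.
f1b4 is in that set, so it is an ancestor of 77ad.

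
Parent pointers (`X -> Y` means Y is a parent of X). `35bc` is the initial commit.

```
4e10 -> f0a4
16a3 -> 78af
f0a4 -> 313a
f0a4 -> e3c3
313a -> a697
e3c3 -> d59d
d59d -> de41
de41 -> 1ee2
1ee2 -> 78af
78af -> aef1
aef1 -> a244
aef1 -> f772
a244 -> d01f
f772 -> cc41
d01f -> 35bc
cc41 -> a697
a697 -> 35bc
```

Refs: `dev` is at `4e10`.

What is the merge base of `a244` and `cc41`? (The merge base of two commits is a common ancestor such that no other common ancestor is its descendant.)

Ancestors of a244: {35bc, a244, d01f}.
Ancestors of cc41: {35bc, a697, cc41}.
Common ancestors: {35bc}.
The only common ancestor is 35bc, so it is the merge base.

35bc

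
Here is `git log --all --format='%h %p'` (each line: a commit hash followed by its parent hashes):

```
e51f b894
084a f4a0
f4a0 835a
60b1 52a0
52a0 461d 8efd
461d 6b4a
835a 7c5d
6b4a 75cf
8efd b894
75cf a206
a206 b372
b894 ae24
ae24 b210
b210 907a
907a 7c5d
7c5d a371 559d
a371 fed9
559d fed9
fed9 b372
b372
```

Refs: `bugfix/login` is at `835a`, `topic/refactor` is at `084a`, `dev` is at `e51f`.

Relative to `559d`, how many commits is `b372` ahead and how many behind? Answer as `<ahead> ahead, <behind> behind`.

0 ahead, 2 behind

Reachable from b372: {b372}.
Reachable from 559d: {559d, b372, fed9}.
Only in b372's history (ahead): {} — 0.
Only in 559d's history (behind): {559d, fed9} — 2.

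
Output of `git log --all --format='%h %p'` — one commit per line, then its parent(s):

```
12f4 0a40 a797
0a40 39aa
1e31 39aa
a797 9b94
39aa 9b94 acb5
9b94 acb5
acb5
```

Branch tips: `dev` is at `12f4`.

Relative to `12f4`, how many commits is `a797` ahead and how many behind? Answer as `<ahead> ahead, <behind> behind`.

0 ahead, 3 behind

Reachable from a797: {9b94, a797, acb5}.
Reachable from 12f4: {0a40, 12f4, 39aa, 9b94, a797, acb5}.
Only in a797's history (ahead): {} — 0.
Only in 12f4's history (behind): {0a40, 12f4, 39aa} — 3.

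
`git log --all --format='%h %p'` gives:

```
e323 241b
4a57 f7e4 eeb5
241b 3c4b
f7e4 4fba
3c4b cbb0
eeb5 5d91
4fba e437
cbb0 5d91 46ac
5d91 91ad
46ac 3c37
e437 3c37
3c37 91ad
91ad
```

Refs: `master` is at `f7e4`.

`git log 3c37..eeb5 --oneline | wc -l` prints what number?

Reachable from eeb5: {5d91, 91ad, eeb5}.
Reachable from 3c37: {3c37, 91ad}.
In eeb5's history but not 3c37's: {5d91, eeb5} — 2 commits.

2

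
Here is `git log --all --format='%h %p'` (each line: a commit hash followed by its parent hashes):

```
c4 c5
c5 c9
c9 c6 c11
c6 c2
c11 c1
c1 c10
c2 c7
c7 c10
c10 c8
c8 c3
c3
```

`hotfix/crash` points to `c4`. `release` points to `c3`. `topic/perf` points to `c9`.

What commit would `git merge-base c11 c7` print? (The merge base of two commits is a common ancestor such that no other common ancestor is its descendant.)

c10

Ancestors of c11: {c1, c10, c11, c3, c8}.
Ancestors of c7: {c10, c3, c7, c8}.
Common ancestors: {c10, c3, c8}.
Among these, c10 is not an ancestor of any other common ancestor — it is the merge base.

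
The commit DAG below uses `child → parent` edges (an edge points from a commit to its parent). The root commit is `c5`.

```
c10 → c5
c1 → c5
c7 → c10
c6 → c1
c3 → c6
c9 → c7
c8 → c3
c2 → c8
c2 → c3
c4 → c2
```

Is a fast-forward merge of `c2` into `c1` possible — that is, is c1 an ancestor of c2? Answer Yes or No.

Yes

A fast-forward from c1 to c2 is possible iff c1 is an ancestor of c2.
Ancestors of c2: {c1, c2, c3, c5, c6, c8}.
c1 is among them, so fast-forward is possible.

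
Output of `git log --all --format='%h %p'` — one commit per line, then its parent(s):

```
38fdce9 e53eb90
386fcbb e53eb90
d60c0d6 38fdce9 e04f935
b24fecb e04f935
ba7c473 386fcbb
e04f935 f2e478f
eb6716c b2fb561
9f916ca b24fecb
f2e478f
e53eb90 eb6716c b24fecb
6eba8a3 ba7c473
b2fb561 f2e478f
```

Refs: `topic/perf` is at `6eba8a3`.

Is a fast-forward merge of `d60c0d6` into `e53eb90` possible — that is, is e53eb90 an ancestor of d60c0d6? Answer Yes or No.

A fast-forward from e53eb90 to d60c0d6 is possible iff e53eb90 is an ancestor of d60c0d6.
Ancestors of d60c0d6: {38fdce9, b24fecb, b2fb561, d60c0d6, e04f935, e53eb90, eb6716c, f2e478f}.
e53eb90 is among them, so fast-forward is possible.

Yes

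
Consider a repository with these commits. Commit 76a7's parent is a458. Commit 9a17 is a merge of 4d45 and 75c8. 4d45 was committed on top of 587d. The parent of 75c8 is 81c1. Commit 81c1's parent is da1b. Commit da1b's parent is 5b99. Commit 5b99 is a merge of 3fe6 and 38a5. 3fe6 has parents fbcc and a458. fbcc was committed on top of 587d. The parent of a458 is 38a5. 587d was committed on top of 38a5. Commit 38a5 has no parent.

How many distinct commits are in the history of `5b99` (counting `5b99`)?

6

Walking parent pointers from 5b99: reachable set = {38a5, 3fe6, 587d, 5b99, a458, fbcc}.
That is 6 commits.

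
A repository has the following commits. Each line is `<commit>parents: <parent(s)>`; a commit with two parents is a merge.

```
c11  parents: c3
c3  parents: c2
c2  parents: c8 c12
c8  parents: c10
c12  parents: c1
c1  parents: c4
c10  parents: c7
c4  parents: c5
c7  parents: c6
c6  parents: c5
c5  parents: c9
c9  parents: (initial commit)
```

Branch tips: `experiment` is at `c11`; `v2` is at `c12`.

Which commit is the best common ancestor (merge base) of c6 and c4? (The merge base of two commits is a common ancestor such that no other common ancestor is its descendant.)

c5

Ancestors of c6: {c5, c6, c9}.
Ancestors of c4: {c4, c5, c9}.
Common ancestors: {c5, c9}.
Among these, c5 is not an ancestor of any other common ancestor — it is the merge base.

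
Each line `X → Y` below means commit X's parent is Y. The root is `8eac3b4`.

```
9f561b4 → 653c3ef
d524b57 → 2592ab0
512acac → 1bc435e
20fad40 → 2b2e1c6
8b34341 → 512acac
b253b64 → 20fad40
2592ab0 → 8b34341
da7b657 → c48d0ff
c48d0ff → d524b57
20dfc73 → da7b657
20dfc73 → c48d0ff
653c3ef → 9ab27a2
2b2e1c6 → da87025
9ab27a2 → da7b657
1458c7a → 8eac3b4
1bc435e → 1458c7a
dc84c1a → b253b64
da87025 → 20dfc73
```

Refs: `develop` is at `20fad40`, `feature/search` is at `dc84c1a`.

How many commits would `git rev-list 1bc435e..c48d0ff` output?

5

Reachable from c48d0ff: {1458c7a, 1bc435e, 2592ab0, 512acac, 8b34341, 8eac3b4, c48d0ff, d524b57}.
Reachable from 1bc435e: {1458c7a, 1bc435e, 8eac3b4}.
In c48d0ff's history but not 1bc435e's: {2592ab0, 512acac, 8b34341, c48d0ff, d524b57} — 5 commits.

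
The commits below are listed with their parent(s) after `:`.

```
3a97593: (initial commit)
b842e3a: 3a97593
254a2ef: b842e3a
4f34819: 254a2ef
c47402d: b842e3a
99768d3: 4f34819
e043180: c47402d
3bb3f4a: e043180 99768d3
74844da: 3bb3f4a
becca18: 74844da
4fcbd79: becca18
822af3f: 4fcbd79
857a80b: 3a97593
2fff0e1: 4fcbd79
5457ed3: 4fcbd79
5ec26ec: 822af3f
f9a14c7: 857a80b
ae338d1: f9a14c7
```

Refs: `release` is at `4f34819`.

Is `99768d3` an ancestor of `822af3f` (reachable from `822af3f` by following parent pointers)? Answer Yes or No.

Ancestors of 822af3f (commits reachable by following parents): {254a2ef, 3a97593, 3bb3f4a, 4f34819, 4fcbd79, 74844da, 822af3f, 99768d3, b842e3a, becca18, c47402d, e043180}.
99768d3 is in that set, so it is an ancestor of 822af3f.

Yes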